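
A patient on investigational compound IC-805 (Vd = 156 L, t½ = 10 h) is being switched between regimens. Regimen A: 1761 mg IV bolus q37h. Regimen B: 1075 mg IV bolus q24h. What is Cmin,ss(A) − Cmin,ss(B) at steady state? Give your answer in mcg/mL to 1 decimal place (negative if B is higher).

Regimen A: f = (1/2)^(37/10) ≈ 0.0769; Cmin,ss = (1761/156)·f/(1−f) ≈ 0.940 mcg/mL.
Regimen B: f = (1/2)^(24/10) ≈ 0.1895; Cmin,ss = (1075/156)·f/(1−f) ≈ 1.611 mcg/mL.
Difference ≈ 0.940 − 1.611 ≈ -0.671 mcg/mL.

-0.7 mcg/mL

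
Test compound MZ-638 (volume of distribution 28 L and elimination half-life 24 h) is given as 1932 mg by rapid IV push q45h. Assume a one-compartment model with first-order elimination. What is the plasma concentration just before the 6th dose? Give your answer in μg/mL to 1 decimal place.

25.8 μg/mL

f = (1/2)^(τ/t½) = (1/2)^(45/24) ≈ 0.2726.
C₀ = D/Vd = 1932/28 ≈ 69.000 μg/mL.
Before the 6th dose, 5 doses have been given. Superposition: Cmin = C₀·(f + f² + … + f^5).
≈ 69.000 × (0.2726 + 0.0743 + 0.0203 + 0.0055 + 0.0015) ≈ 69.000 × 0.3742 ≈ 25.820 μg/mL.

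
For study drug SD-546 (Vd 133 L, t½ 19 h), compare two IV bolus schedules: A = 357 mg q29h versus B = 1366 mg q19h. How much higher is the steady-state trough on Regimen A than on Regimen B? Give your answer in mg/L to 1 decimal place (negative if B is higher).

-8.8 mg/L

Regimen A: f = (1/2)^(29/19) ≈ 0.3472; Cmin,ss = (357/133)·f/(1−f) ≈ 1.428 mg/L.
Regimen B: f = (1/2)^(19/19) ≈ 0.5000; Cmin,ss = (1366/133)·f/(1−f) ≈ 10.271 mg/L.
Difference ≈ 1.428 − 10.271 ≈ -8.843 mg/L.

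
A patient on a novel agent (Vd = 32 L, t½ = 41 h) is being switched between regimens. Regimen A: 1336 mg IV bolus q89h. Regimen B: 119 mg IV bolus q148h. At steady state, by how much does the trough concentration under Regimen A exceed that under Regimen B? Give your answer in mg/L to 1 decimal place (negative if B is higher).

Regimen A: f = (1/2)^(89/41) ≈ 0.2221; Cmin,ss = (1336/32)·f/(1−f) ≈ 11.920 mg/L.
Regimen B: f = (1/2)^(148/41) ≈ 0.0819; Cmin,ss = (119/32)·f/(1−f) ≈ 0.332 mg/L.
Difference ≈ 11.920 − 0.332 ≈ 11.588 mg/L.

11.6 mg/L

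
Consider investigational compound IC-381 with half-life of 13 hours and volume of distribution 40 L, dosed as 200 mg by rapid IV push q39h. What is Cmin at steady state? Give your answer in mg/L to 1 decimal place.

0.7 mg/L

The dosing interval is 3 half-lives, so f = 2^(−3) = 0.125.
At steady state, R = 1/(1 − 0.125) = 8/7.
Single-dose peak C₀ = D/Vd = 200/40 = 5 mg/L.
Steady-state peak Cmax,ss = C₀·R = 5 × 8/7 ≈ 5.714 mg/L.
Steady-state trough Cmin,ss = Cmax,ss·f ≈ 5.714 × 0.125 ≈ 0.714 mg/L.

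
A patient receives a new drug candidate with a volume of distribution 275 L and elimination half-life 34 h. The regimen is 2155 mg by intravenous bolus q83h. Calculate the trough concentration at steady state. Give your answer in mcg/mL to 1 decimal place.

τ/t½ = 83/34 ≈ 2.4412, so fraction remaining f = (1/2)^(83/34) ≈ 0.1841.
Single-dose peak C₀ = D/Vd = 2155/275 ≈ 7.836 mcg/mL.
Steady-state trough Cmin,ss = C₀·f/(1−f) ≈ 7.836 × 0.1841/0.8159 ≈ 1.768 mcg/mL.

1.8 mcg/mL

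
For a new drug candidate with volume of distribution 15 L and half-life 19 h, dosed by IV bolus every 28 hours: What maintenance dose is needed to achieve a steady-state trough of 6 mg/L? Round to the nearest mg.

τ/t½ = 28/19 ≈ 1.4737, so f = (1/2)^(28/19) ≈ 0.360062.
Cmin,ss = (D/Vd)·f/(1−f), so D = Cmin,ss·Vd·(1−f)/f.
D = 6 × 15 × (1−f)/f ≈ 6 × 15 × 1.77730 ≈ 159.96 mg.

160 mg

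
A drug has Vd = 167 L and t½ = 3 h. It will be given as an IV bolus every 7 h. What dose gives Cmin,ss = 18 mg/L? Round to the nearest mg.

τ/t½ = 7/3 ≈ 2.3333, so f = (1/2)^(7/3) ≈ 0.198425.
Cmin,ss = (D/Vd)·f/(1−f), so D = Cmin,ss·Vd·(1−f)/f.
D = 18 × 167 × (1−f)/f ≈ 18 × 167 × 4.03969 ≈ 12143.31 mg.

12143 mg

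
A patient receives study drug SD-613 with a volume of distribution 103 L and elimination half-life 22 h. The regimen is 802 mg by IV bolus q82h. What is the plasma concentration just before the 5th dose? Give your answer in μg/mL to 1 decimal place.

0.6 μg/mL

f = (1/2)^(τ/t½) = (1/2)^(82/22) ≈ 0.0755.
C₀ = D/Vd = 802/103 ≈ 7.786 μg/mL.
Before the 5th dose, 4 doses have been given. Superposition: Cmin = C₀·(f + f² + … + f^4).
≈ 7.786 × (0.0755 + 0.0057 + 0.0004 + 0.0000) ≈ 7.786 × 0.0816 ≈ 0.635 μg/mL.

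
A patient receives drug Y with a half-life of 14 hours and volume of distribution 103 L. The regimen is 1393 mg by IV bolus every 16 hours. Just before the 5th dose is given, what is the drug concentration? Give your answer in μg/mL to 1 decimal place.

10.7 μg/mL

f = (1/2)^(τ/t½) = (1/2)^(16/14) ≈ 0.4529.
C₀ = D/Vd = 1393/103 ≈ 13.524 μg/mL.
Before the 5th dose, 4 doses have been given. Superposition: Cmin = C₀·(f + f² + … + f^4).
≈ 13.524 × (0.4529 + 0.2051 + 0.0929 + 0.0421) ≈ 13.524 × 0.7930 ≈ 10.725 μg/mL.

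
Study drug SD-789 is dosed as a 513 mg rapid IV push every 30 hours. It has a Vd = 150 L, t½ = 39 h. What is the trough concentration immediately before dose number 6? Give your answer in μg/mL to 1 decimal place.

4.5 μg/mL

f = (1/2)^(τ/t½) = (1/2)^(30/39) ≈ 0.5867.
C₀ = D/Vd = 513/150 ≈ 3.420 μg/mL.
Before the 6th dose, 5 doses have been given. Superposition: Cmin = C₀·(f + f² + … + f^5).
≈ 3.420 × (0.5867 + 0.3442 + 0.2020 + 0.1185 + 0.0695) ≈ 3.420 × 1.3209 ≈ 4.517 μg/mL.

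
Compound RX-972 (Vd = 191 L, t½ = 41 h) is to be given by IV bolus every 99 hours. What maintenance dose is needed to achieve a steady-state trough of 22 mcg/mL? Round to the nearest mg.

τ/t½ = 99/41 ≈ 2.4146, so f = (1/2)^(99/41) ≈ 0.187552.
Cmin,ss = (D/Vd)·f/(1−f), so D = Cmin,ss·Vd·(1−f)/f.
D = 22 × 191 × (1−f)/f ≈ 22 × 191 × 4.33185 ≈ 18202.43 mg.

18202 mg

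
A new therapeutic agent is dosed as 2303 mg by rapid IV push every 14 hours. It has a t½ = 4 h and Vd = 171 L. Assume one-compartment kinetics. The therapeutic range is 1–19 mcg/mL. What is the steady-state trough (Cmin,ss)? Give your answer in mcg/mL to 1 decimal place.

τ/t½ = 14/4 ≈ 3.5, so fraction remaining f = (1/2)^(14/4) ≈ 0.0884.
Accumulation ratio R = 1/(1 − f) ≈ 1/0.9116 ≈ 1.0970.
Single-dose peak C₀ = D/Vd = 2303/171 ≈ 13.468 mcg/mL.
Cmax,ss = C₀/(1 − f) ≈ 13.468/0.9116 ≈ 14.774 mcg/mL.
One interval later, Cmin,ss = Cmax,ss·e^(−kτ) ≈ 14.774 × 0.0884 ≈ 1.306 mcg/mL.
Trough 1.3 mcg/mL vs MEC 1 mcg/mL: adequate.

1.3 mcg/mL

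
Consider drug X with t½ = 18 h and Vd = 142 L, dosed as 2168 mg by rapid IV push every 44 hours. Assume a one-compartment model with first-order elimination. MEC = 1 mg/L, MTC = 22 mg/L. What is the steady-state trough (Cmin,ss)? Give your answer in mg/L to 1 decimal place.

k = ln2/t½ = ln2/18 ≈ 0.038508 h⁻¹; fraction remaining f = e^(−kτ) = e^(−0.038508×44) ≈ 0.1837.
At steady state, accumulation factor R = 1/(1 − e^(−kτ)) ≈ 1.2250.
Single-dose peak C₀ = D/Vd = 2168/142 ≈ 15.268 mg/L.
Steady-state peak Cmax,ss = C₀·R ≈ 15.268 × 1.2250 ≈ 18.703 mg/L.
Steady-state trough Cmin,ss = Cmax,ss·f ≈ 18.703 × 0.1837 ≈ 3.436 mg/L.
Trough 3.4 mg/L vs MEC 1 mg/L: adequate.

3.4 mg/L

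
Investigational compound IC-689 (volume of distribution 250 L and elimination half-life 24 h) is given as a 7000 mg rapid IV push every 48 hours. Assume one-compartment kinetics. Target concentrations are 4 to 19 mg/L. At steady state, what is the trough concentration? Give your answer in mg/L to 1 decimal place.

The dosing interval is 2 half-lives, so f = 2^(−2) = 0.25.
At steady state, R = 1/(1 − 0.25) = 4/3.
Single-dose peak C₀ = D/Vd = 7000/250 = 28 mg/L.
Steady-state peak Cmax,ss = C₀·R = 28 × 4/3 ≈ 37.333 mg/L.
Steady-state trough Cmin,ss = Cmax,ss·f ≈ 37.333 × 0.25 ≈ 9.333 mg/L.
Trough 9.3 mg/L vs MEC 4 mg/L: adequate.

9.3 mg/L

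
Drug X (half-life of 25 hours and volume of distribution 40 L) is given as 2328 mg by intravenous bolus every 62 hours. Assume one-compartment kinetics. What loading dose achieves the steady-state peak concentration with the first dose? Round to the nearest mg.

f = (1/2)^(62/25) ≈ 0.179244; accumulation ratio R = 1/(1−f) ≈ 1.21839.
Loading dose to hit Cmax,ss on first dose: D_load = D_maint·R ≈ 2328 × 1.21839 ≈ 2836.41 mg.

2836 mg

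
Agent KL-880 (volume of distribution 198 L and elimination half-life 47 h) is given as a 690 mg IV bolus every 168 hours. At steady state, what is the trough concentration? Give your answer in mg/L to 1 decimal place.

τ/t½ = 168/47 ≈ 3.5745, so fraction remaining f = (1/2)^(168/47) ≈ 0.0839.
Accumulation ratio R = 1/(1 − f) ≈ 1/0.9161 ≈ 1.0916.
Single-dose peak C₀ = D/Vd = 690/198 ≈ 3.485 mg/L.
Steady-state peak Cmax,ss = C₀·R ≈ 3.485 × 1.0916 ≈ 3.804 mg/L.
One interval later, Cmin,ss = Cmax,ss·e^(−kτ) ≈ 3.804 × 0.0839 ≈ 0.319 mg/L.

0.3 mg/L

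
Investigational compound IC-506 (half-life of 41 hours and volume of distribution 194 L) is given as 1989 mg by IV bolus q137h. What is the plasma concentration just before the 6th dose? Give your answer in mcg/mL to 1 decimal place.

f = (1/2)^(τ/t½) = (1/2)^(137/41) ≈ 0.0987.
C₀ = D/Vd = 1989/194 ≈ 10.253 mcg/mL.
Before the 6th dose, 5 doses have been given. Superposition: Cmin = C₀·(f + f² + … + f^5).
≈ 10.253 × (0.0987 + 0.0097 + 0.0010 + 0.0001 + 0.0000) ≈ 10.253 × 0.1095 ≈ 1.123 mcg/mL.

1.1 mcg/mL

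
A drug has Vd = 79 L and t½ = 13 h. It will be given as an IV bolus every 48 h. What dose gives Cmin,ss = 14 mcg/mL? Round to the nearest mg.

τ/t½ = 48/13 ≈ 3.6923, so f = (1/2)^(48/13) ≈ 0.077358.
Cmin,ss = (D/Vd)·f/(1−f), so D = Cmin,ss·Vd·(1−f)/f.
D = 14 × 79 × (1−f)/f ≈ 14 × 79 × 11.92691 ≈ 13191.16 mg.

13191 mg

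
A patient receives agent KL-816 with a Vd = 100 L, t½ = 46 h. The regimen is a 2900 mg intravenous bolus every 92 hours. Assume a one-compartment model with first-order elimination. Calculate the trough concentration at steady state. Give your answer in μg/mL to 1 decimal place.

9.7 μg/mL

The dosing interval is 2 half-lives, so f = 2^(−2) = 0.25.
At steady state, R = 1/(1 − 0.25) = 4/3.
Single-dose peak C₀ = D/Vd = 2900/100 = 29 μg/mL.
Steady-state peak Cmax,ss = C₀·R = 29 × 4/3 ≈ 38.667 μg/mL.
Steady-state trough Cmin,ss = Cmax,ss·f ≈ 38.667 × 0.25 ≈ 9.667 μg/mL.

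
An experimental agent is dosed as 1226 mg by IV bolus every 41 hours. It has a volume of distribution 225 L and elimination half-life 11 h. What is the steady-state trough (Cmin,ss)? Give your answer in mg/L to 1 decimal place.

0.4 mg/L

Over one 41-h interval, 41/11 ≈ 3.7273 half-lives elapse, leaving f ≈ 0.0755 of each dose.
Single-dose peak C₀ = D/Vd = 1226/225 ≈ 5.449 mg/L.
Steady-state trough Cmin,ss = C₀·f/(1−f) ≈ 5.449 × 0.0755/0.9245 ≈ 0.445 mg/L.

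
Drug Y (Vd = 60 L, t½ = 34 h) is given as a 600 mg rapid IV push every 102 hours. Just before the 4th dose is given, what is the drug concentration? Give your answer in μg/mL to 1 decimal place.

1.4 μg/mL

f = (1/2)^(τ/t½) = (1/2)^(102/34) ≈ 0.1250.
C₀ = D/Vd = 600/60 ≈ 10.000 μg/mL.
Before the 4th dose, 3 doses have been given. Superposition: Cmin = C₀·(f + f² + … + f^3).
≈ 10.000 × (0.1250 + 0.0156 + 0.0020) ≈ 10.000 × 0.1426 ≈ 1.426 μg/mL.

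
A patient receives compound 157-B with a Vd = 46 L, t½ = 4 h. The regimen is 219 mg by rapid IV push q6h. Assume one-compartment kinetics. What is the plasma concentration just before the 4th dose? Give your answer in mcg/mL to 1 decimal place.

2.5 mcg/mL

f = (1/2)^(τ/t½) = (1/2)^(6/4) ≈ 0.3536.
C₀ = D/Vd = 219/46 ≈ 4.761 mcg/mL.
Before the 4th dose, 3 doses have been given. Superposition: Cmin = C₀·(f + f² + … + f^3).
≈ 4.761 × (0.3536 + 0.1250 + 0.0442) ≈ 4.761 × 0.5228 ≈ 2.489 mcg/mL.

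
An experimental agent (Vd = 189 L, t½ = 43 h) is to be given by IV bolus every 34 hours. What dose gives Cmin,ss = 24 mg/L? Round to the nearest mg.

3311 mg

τ/t½ = 34/43 ≈ 0.7907, so f = (1/2)^(34/43) ≈ 0.578064.
Cmin,ss = (D/Vd)·f/(1−f), so D = Cmin,ss·Vd·(1−f)/f.
D = 24 × 189 × (1−f)/f ≈ 24 × 189 × 0.72991 ≈ 3310.87 mg.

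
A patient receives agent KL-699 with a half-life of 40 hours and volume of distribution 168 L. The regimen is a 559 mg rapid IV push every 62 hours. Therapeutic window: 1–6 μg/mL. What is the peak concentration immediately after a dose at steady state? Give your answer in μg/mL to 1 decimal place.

5.1 μg/mL

τ/t½ = 62/40 ≈ 1.55, so fraction remaining f = (1/2)^(62/40) ≈ 0.3415.
At steady state, accumulation factor R = 1/(1 − e^(−kτ)) ≈ 1.5186.
Single-dose peak C₀ = D/Vd = 559/168 ≈ 3.327 μg/mL.
Cmax,ss = C₀/(1 − f) ≈ 3.327/0.6585 ≈ 5.052 μg/mL.
Peak 5.1 μg/mL vs MTC 6 μg/mL: below toxic threshold.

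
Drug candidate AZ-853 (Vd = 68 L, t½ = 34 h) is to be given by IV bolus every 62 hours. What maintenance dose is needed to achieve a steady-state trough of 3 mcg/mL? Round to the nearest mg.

τ/t½ = 62/34 ≈ 1.8235, so f = (1/2)^(62/34) ≈ 0.282529.
Cmin,ss = (D/Vd)·f/(1−f), so D = Cmin,ss·Vd·(1−f)/f.
D = 3 × 68 × (1−f)/f ≈ 3 × 68 × 2.53946 ≈ 518.05 mg.

518 mg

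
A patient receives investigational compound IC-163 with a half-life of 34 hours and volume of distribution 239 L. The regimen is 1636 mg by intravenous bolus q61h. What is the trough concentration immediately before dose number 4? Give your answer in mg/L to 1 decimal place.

2.7 mg/L

f = (1/2)^(τ/t½) = (1/2)^(61/34) ≈ 0.2883.
C₀ = D/Vd = 1636/239 ≈ 6.845 mg/L.
Before the 4th dose, 3 doses have been given. Superposition: Cmin = C₀·(f + f² + … + f^3).
≈ 6.845 × (0.2883 + 0.0831 + 0.0240) ≈ 6.845 × 0.3954 ≈ 2.707 mg/L.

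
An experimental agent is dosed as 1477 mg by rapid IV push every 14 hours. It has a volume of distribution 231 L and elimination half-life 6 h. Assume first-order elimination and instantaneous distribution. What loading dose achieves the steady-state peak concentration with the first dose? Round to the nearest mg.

f = (1/2)^(14/6) ≈ 0.198425; accumulation ratio R = 1/(1−f) ≈ 1.24754.
Loading dose to hit Cmax,ss on first dose: D_load = D_maint·R ≈ 1477 × 1.24754 ≈ 1842.62 mg.

1843 mg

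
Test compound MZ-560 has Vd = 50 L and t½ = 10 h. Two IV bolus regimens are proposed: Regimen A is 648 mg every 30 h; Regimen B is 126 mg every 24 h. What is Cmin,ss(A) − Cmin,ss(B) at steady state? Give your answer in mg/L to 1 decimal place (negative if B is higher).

1.3 mg/L

Regimen A: f = (1/2)^(30/10) ≈ 0.1250; Cmin,ss = (648/50)·f/(1−f) ≈ 1.851 mg/L.
Regimen B: f = (1/2)^(24/10) ≈ 0.1895; Cmin,ss = (126/50)·f/(1−f) ≈ 0.589 mg/L.
Difference ≈ 1.851 − 0.589 ≈ 1.262 mg/L.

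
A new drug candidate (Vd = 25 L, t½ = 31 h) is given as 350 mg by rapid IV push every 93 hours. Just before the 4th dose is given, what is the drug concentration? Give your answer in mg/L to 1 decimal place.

f = (1/2)^(τ/t½) = (1/2)^(93/31) ≈ 0.1250.
C₀ = D/Vd = 350/25 ≈ 14.000 mg/L.
Before the 4th dose, 3 doses have been given. Superposition: Cmin = C₀·(f + f² + … + f^3).
≈ 14.000 × (0.1250 + 0.0156 + 0.0020) ≈ 14.000 × 0.1426 ≈ 1.996 mg/L.

2.0 mg/L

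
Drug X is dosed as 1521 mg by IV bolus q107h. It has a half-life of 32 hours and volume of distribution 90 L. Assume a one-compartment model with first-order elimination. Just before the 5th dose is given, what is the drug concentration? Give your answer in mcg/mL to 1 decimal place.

f = (1/2)^(τ/t½) = (1/2)^(107/32) ≈ 0.0985.
C₀ = D/Vd = 1521/90 ≈ 16.900 mcg/mL.
Before the 5th dose, 4 doses have been given. Superposition: Cmin = C₀·(f + f² + … + f^4).
≈ 16.900 × (0.0985 + 0.0097 + 0.0010 + 0.0001) ≈ 16.900 × 0.1093 ≈ 1.847 mcg/mL.

1.8 mcg/mL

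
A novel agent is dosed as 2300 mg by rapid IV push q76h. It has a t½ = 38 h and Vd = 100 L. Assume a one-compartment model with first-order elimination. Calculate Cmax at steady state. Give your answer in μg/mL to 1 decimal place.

τ = 76 h = 2 half-lives, so f = (1/2)^2 = 0.25.
Accumulation ratio R = 1/(1 − f) = 1/0.75 = 4/3.
Single-dose peak C₀ = D/Vd = 2300/100 = 23 μg/mL.
Steady-state peak Cmax,ss = C₀·R = 23 × 4/3 ≈ 30.667 μg/mL.

30.7 μg/mL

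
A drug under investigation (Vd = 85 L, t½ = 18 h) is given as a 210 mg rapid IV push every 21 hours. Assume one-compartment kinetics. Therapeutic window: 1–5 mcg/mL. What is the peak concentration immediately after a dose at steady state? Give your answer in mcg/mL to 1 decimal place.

Over one 21-h interval, 21/18 ≈ 1.1667 half-lives elapse, leaving f ≈ 0.4454 of each dose.
Accumulation ratio R = 1/(1 − f) ≈ 1/0.5546 ≈ 1.8031.
Each bolus raises the concentration by D/Vd = 210/85 ≈ 2.471 mcg/mL.
Steady-state peak Cmax,ss = C₀·R ≈ 2.471 × 1.8031 ≈ 4.455 mcg/mL.
Peak 4.5 mcg/mL vs MTC 5 mcg/mL: below toxic threshold.

4.5 mcg/mL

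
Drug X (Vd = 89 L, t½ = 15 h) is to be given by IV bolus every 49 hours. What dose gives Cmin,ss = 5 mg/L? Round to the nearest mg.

3838 mg

τ/t½ = 49/15 ≈ 3.2667, so f = (1/2)^(49/15) ≈ 0.103905.
Cmin,ss = (D/Vd)·f/(1−f), so D = Cmin,ss·Vd·(1−f)/f.
D = 5 × 89 × (1−f)/f ≈ 5 × 89 × 8.62418 ≈ 3837.76 mg.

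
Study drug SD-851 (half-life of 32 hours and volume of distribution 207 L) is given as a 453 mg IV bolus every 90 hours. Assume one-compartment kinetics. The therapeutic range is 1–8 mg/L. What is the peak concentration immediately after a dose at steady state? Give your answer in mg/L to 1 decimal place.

2.6 mg/L

k = ln2/t½ = ln2/32 ≈ 0.021661 h⁻¹; fraction remaining f = e^(−kτ) = e^(−0.021661×90) ≈ 0.1423.
At steady state, accumulation factor R = 1/(1 − e^(−kτ)) ≈ 1.1659.
Each bolus raises the concentration by D/Vd = 453/207 ≈ 2.188 mg/L.
Steady-state peak Cmax,ss = C₀·R ≈ 2.188 × 1.1659 ≈ 2.551 mg/L.
Peak 2.6 mg/L vs MTC 8 mg/L: below toxic threshold.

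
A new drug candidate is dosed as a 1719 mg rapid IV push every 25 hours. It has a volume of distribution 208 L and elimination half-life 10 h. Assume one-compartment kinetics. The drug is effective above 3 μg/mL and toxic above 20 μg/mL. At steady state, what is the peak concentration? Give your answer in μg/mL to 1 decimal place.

10.0 μg/mL

τ/t½ = 25/10 ≈ 2.5, so fraction remaining f = (1/2)^(25/10) ≈ 0.1768.
At steady state, accumulation factor R = 1/(1 − e^(−kτ)) ≈ 1.2148.
Each bolus raises the concentration by D/Vd = 1719/208 ≈ 8.264 μg/mL.
Steady-state peak Cmax,ss = C₀·R ≈ 8.264 × 1.2148 ≈ 10.039 μg/mL.
Peak 10.0 μg/mL vs MTC 20 μg/mL: below toxic threshold.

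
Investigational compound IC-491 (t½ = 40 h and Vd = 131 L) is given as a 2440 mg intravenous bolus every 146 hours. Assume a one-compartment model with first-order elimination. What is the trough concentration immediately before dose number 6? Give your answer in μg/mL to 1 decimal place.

1.6 μg/mL

f = (1/2)^(τ/t½) = (1/2)^(146/40) ≈ 0.0797.
C₀ = D/Vd = 2440/131 ≈ 18.626 μg/mL.
Before the 6th dose, 5 doses have been given. Superposition: Cmin = C₀·(f + f² + … + f^5).
≈ 18.626 × (0.0797 + 0.0064 + 0.0005 + 0.0000 + 0.0000) ≈ 18.626 × 0.0866 ≈ 1.613 μg/mL.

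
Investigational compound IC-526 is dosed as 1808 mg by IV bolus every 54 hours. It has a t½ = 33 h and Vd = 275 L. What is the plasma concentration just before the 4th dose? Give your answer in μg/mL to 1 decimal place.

3.0 μg/mL

f = (1/2)^(τ/t½) = (1/2)^(54/33) ≈ 0.3217.
C₀ = D/Vd = 1808/275 ≈ 6.575 μg/mL.
Before the 4th dose, 3 doses have been given. Superposition: Cmin = C₀·(f + f² + … + f^3).
≈ 6.575 × (0.3217 + 0.1035 + 0.0333) ≈ 6.575 × 0.4585 ≈ 3.015 μg/mL.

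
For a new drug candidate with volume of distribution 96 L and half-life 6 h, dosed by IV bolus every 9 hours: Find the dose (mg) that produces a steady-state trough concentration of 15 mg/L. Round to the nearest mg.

2633 mg

τ/t½ = 9/6 ≈ 1.5, so f = (1/2)^(9/6) ≈ 0.353553.
Cmin,ss = (D/Vd)·f/(1−f), so D = Cmin,ss·Vd·(1−f)/f.
D = 15 × 96 × (1−f)/f ≈ 15 × 96 × 1.82843 ≈ 2632.94 mg.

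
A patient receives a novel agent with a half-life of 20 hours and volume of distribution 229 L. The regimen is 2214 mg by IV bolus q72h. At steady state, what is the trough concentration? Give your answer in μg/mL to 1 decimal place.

0.9 μg/mL

Over one 72-h interval, 72/20 ≈ 3.6 half-lives elapse, leaving f ≈ 0.0825 of each dose.
Accumulation ratio R = 1/(1 − f) ≈ 1/0.9175 ≈ 1.0899.
Single-dose peak C₀ = D/Vd = 2214/229 ≈ 9.668 μg/mL.
Cmax,ss = C₀/(1 − f) ≈ 9.668/0.9175 ≈ 10.537 μg/mL.
One interval later, Cmin,ss = Cmax,ss·e^(−kτ) ≈ 10.537 × 0.0825 ≈ 0.869 μg/mL.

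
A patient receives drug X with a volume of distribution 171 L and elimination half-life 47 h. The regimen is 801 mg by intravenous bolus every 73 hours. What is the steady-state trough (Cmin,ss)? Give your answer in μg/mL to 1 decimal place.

2.4 μg/mL

Over one 73-h interval, 73/47 ≈ 1.5532 half-lives elapse, leaving f ≈ 0.3408 of each dose.
Accumulation ratio R = 1/(1 − f) ≈ 1/0.6592 ≈ 1.5170.
Single-dose peak C₀ = D/Vd = 801/171 ≈ 4.684 μg/mL.
Steady-state peak Cmax,ss = C₀·R ≈ 4.684 × 1.5170 ≈ 7.106 μg/mL.
One interval later, Cmin,ss = Cmax,ss·e^(−kτ) ≈ 7.106 × 0.3408 ≈ 2.422 μg/mL.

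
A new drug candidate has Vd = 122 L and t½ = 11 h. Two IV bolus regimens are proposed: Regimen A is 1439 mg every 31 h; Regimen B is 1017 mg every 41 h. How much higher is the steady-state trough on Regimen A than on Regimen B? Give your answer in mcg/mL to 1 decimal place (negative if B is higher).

1.3 mcg/mL

Regimen A: f = (1/2)^(31/11) ≈ 0.1418; Cmin,ss = (1439/122)·f/(1−f) ≈ 1.949 mcg/mL.
Regimen B: f = (1/2)^(41/11) ≈ 0.0755; Cmin,ss = (1017/122)·f/(1−f) ≈ 0.681 mcg/mL.
Difference ≈ 1.949 − 0.681 ≈ 1.268 mcg/mL.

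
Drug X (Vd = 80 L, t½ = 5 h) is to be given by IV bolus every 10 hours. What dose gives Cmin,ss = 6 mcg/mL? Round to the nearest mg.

1440 mg

τ/t½ = 10/5 ≈ 2, so f = (1/2)^(10/5) ≈ 0.250000.
Cmin,ss = (D/Vd)·f/(1−f), so D = Cmin,ss·Vd·(1−f)/f.
D = 6 × 80 × (1−f)/f ≈ 6 × 80 × 3.00000 ≈ 1440.00 mg.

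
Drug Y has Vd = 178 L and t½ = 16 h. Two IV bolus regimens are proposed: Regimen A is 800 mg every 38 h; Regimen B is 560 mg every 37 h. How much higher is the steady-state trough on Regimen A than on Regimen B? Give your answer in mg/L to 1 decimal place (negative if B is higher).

Regimen A: f = (1/2)^(38/16) ≈ 0.1928; Cmin,ss = (800/178)·f/(1−f) ≈ 1.073 mg/L.
Regimen B: f = (1/2)^(37/16) ≈ 0.2013; Cmin,ss = (560/178)·f/(1−f) ≈ 0.793 mg/L.
Difference ≈ 1.073 − 0.793 ≈ 0.280 mg/L.

0.3 mg/L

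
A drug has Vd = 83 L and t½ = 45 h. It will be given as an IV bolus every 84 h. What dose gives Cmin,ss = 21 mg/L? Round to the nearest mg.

4614 mg

τ/t½ = 84/45 ≈ 1.8667, so f = (1/2)^(84/45) ≈ 0.274206.
Cmin,ss = (D/Vd)·f/(1−f), so D = Cmin,ss·Vd·(1−f)/f.
D = 21 × 83 × (1−f)/f ≈ 21 × 83 × 2.64689 ≈ 4613.53 mg.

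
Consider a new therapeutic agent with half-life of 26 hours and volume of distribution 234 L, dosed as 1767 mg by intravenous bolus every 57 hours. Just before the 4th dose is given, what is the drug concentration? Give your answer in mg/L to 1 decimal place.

f = (1/2)^(τ/t½) = (1/2)^(57/26) ≈ 0.2188.
C₀ = D/Vd = 1767/234 ≈ 7.551 mg/L.
Before the 4th dose, 3 doses have been given. Superposition: Cmin = C₀·(f + f² + … + f^3).
≈ 7.551 × (0.2188 + 0.0479 + 0.0105) ≈ 7.551 × 0.2772 ≈ 2.093 mg/L.

2.1 mg/L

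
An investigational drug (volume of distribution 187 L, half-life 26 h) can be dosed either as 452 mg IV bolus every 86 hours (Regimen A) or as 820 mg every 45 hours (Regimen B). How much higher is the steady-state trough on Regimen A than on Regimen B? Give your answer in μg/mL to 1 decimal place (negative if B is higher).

Regimen A: f = (1/2)^(86/26) ≈ 0.1010; Cmin,ss = (452/187)·f/(1−f) ≈ 0.272 μg/mL.
Regimen B: f = (1/2)^(45/26) ≈ 0.3013; Cmin,ss = (820/187)·f/(1−f) ≈ 1.891 μg/mL.
Difference ≈ 0.272 − 1.891 ≈ -1.619 μg/mL.

-1.6 μg/mL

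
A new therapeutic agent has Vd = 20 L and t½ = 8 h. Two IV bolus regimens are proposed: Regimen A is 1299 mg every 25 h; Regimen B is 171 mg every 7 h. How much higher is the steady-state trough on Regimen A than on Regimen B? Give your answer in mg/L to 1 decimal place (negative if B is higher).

Regimen A: f = (1/2)^(25/8) ≈ 0.1146; Cmin,ss = (1299/20)·f/(1−f) ≈ 8.407 mg/L.
Regimen B: f = (1/2)^(7/8) ≈ 0.5453; Cmin,ss = (171/20)·f/(1−f) ≈ 10.254 mg/L.
Difference ≈ 8.407 − 10.254 ≈ -1.847 mg/L.

-1.8 mg/L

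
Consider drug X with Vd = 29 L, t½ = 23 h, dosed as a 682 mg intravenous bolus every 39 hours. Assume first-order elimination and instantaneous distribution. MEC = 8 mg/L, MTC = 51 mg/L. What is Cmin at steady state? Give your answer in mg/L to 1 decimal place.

Over one 39-h interval, 39/23 ≈ 1.6957 half-lives elapse, leaving f ≈ 0.3087 of each dose.
At steady state, accumulation factor R = 1/(1 − e^(−kτ)) ≈ 1.4465.
Each bolus raises the concentration by D/Vd = 682/29 ≈ 23.517 mg/L.
Steady-state peak Cmax,ss = C₀·R ≈ 23.517 × 1.4465 ≈ 34.017 mg/L.
Steady-state trough Cmin,ss = Cmax,ss·f ≈ 34.017 × 0.3087 ≈ 10.501 mg/L.
Trough 10.5 mg/L vs MEC 8 mg/L: adequate.

10.5 mg/L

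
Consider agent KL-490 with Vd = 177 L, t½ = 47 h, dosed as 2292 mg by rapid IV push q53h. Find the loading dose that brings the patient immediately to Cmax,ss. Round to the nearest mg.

4226 mg

f = (1/2)^(53/47) ≈ 0.457658; accumulation ratio R = 1/(1−f) ≈ 1.84385.
Loading dose to hit Cmax,ss on first dose: D_load = D_maint·R ≈ 2292 × 1.84385 ≈ 4226.10 mg.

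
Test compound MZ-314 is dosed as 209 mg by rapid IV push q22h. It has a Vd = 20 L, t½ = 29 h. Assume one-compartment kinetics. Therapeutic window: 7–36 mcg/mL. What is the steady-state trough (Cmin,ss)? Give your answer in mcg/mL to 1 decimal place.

Over one 22-h interval, 22/29 ≈ 0.75862 half-lives elapse, leaving f ≈ 0.5911 of each dose.
At steady state, accumulation factor R = 1/(1 − e^(−kτ)) ≈ 2.4456.
Each bolus raises the concentration by D/Vd = 209/20 ≈ 10.450 mcg/mL.
Cmax,ss = C₀/(1 − f) ≈ 10.450/0.4089 ≈ 25.556 mcg/mL.
Steady-state trough Cmin,ss = Cmax,ss·f ≈ 25.556 × 0.5911 ≈ 15.106 mcg/mL.
Trough 15.1 mcg/mL vs MEC 7 mcg/mL: adequate.

15.1 mcg/mL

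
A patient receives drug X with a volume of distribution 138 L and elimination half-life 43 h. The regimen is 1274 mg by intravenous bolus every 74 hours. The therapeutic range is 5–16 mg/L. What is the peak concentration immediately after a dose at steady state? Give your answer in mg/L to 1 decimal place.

Over one 74-h interval, 74/43 ≈ 1.7209 half-lives elapse, leaving f ≈ 0.3034 of each dose.
Accumulation ratio R = 1/(1 − f) ≈ 1/0.6966 ≈ 1.4355.
Each bolus raises the concentration by D/Vd = 1274/138 ≈ 9.232 mg/L.
Steady-state peak Cmax,ss = C₀·R ≈ 9.232 × 1.4355 ≈ 13.253 mg/L.
Peak 13.3 mg/L vs MTC 16 mg/L: below toxic threshold.

13.3 mg/L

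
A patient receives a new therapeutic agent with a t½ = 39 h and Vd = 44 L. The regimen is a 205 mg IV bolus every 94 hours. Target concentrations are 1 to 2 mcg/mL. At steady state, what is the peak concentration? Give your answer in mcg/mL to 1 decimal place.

Over one 94-h interval, 94/39 ≈ 2.4103 half-lives elapse, leaving f ≈ 0.1881 of each dose.
At steady state, accumulation factor R = 1/(1 − e^(−kτ)) ≈ 1.2317.
Each bolus raises the concentration by D/Vd = 205/44 ≈ 4.659 mcg/mL.
Steady-state peak Cmax,ss = C₀·R ≈ 4.659 × 1.2317 ≈ 5.738 mcg/mL.
Peak 5.7 mcg/mL vs MTC 2 mcg/mL: exceeds toxic threshold.

5.7 mcg/mL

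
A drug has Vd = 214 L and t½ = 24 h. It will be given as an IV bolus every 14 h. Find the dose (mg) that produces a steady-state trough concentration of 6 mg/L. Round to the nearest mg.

640 mg

τ/t½ = 14/24 ≈ 0.58333, so f = (1/2)^(14/24) ≈ 0.667420.
Cmin,ss = (D/Vd)·f/(1−f), so D = Cmin,ss·Vd·(1−f)/f.
D = 6 × 214 × (1−f)/f ≈ 6 × 214 × 0.49831 ≈ 639.83 mg.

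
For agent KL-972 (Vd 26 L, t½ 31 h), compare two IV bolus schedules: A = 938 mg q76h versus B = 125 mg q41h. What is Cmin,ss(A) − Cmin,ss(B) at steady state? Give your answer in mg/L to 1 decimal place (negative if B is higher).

Regimen A: f = (1/2)^(76/31) ≈ 0.1828; Cmin,ss = (938/26)·f/(1−f) ≈ 8.070 mg/L.
Regimen B: f = (1/2)^(41/31) ≈ 0.3998; Cmin,ss = (125/26)·f/(1−f) ≈ 3.202 mg/L.
Difference ≈ 8.070 − 3.202 ≈ 4.868 mg/L.

4.9 mg/L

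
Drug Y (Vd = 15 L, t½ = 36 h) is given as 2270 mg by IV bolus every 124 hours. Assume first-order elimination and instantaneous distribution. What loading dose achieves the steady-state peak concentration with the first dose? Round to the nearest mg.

f = (1/2)^(124/36) ≈ 0.091858; accumulation ratio R = 1/(1−f) ≈ 1.10115.
Loading dose to hit Cmax,ss on first dose: D_load = D_maint·R ≈ 2270 × 1.10115 ≈ 2499.61 mg.

2500 mg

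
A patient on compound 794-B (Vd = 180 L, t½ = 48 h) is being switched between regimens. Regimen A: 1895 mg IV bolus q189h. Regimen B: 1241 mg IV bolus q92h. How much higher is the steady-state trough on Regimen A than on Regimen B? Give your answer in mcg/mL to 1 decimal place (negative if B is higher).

Regimen A: f = (1/2)^(189/48) ≈ 0.0653; Cmin,ss = (1895/180)·f/(1−f) ≈ 0.735 mcg/mL.
Regimen B: f = (1/2)^(92/48) ≈ 0.2649; Cmin,ss = (1241/180)·f/(1−f) ≈ 2.484 mcg/mL.
Difference ≈ 0.735 − 2.484 ≈ -1.749 mcg/mL.

-1.7 mcg/mL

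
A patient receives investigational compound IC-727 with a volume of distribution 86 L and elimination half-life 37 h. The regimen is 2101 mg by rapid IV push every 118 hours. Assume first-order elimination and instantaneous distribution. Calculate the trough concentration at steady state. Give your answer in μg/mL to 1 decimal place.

Over one 118-h interval, 118/37 ≈ 3.1892 half-lives elapse, leaving f ≈ 0.1096 of each dose.
Single-dose peak C₀ = D/Vd = 2101/86 ≈ 24.430 μg/mL.
Steady-state trough Cmin,ss = C₀·f/(1−f) ≈ 24.430 × 0.1096/0.8904 ≈ 3.007 μg/mL.

3.0 μg/mL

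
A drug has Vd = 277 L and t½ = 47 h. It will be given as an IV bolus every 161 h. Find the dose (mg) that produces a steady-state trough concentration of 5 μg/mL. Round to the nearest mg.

13496 mg

τ/t½ = 161/47 ≈ 3.4255, so f = (1/2)^(161/47) ≈ 0.093071.
Cmin,ss = (D/Vd)·f/(1−f), so D = Cmin,ss·Vd·(1−f)/f.
D = 5 × 277 × (1−f)/f ≈ 5 × 277 × 9.74449 ≈ 13496.12 mg.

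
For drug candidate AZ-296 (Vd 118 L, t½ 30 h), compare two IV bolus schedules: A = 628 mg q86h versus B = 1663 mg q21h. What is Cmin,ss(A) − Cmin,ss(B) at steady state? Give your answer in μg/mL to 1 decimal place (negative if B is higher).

-21.7 μg/mL

Regimen A: f = (1/2)^(86/30) ≈ 0.1371; Cmin,ss = (628/118)·f/(1−f) ≈ 0.846 μg/mL.
Regimen B: f = (1/2)^(21/30) ≈ 0.6156; Cmin,ss = (1663/118)·f/(1−f) ≈ 22.570 μg/mL.
Difference ≈ 0.846 − 22.570 ≈ -21.724 μg/mL.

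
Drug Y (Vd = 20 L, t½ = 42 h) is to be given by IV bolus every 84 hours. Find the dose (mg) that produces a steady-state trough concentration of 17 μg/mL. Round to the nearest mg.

1020 mg

τ/t½ = 84/42 ≈ 2, so f = (1/2)^(84/42) ≈ 0.250000.
Cmin,ss = (D/Vd)·f/(1−f), so D = Cmin,ss·Vd·(1−f)/f.
D = 17 × 20 × (1−f)/f ≈ 17 × 20 × 3.00000 ≈ 1020.00 mg.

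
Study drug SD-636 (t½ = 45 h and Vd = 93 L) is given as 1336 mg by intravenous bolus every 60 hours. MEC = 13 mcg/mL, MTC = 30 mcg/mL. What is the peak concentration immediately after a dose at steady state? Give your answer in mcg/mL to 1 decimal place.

Over one 60-h interval, 60/45 ≈ 1.3333 half-lives elapse, leaving f ≈ 0.3969 of each dose.
At steady state, accumulation factor R = 1/(1 − e^(−kτ)) ≈ 1.6581.
Single-dose peak C₀ = D/Vd = 1336/93 ≈ 14.366 mcg/mL.
Steady-state peak Cmax,ss = C₀·R ≈ 14.366 × 1.6581 ≈ 23.820 mcg/mL.
Peak 23.8 mcg/mL vs MTC 30 mcg/mL: below toxic threshold.

23.8 mcg/mL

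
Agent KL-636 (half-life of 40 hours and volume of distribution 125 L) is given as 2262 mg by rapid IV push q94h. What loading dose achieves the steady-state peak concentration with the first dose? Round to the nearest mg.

f = (1/2)^(94/40) ≈ 0.196146; accumulation ratio R = 1/(1−f) ≈ 1.24401.
Loading dose to hit Cmax,ss on first dose: D_load = D_maint·R ≈ 2262 × 1.24401 ≈ 2813.95 mg.

2814 mg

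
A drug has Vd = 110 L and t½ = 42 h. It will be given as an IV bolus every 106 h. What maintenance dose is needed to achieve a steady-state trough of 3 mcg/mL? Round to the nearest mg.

τ/t½ = 106/42 ≈ 2.5238, so f = (1/2)^(106/42) ≈ 0.173883.
Cmin,ss = (D/Vd)·f/(1−f), so D = Cmin,ss·Vd·(1−f)/f.
D = 3 × 110 × (1−f)/f ≈ 3 × 110 × 4.75099 ≈ 1567.83 mg.

1568 mg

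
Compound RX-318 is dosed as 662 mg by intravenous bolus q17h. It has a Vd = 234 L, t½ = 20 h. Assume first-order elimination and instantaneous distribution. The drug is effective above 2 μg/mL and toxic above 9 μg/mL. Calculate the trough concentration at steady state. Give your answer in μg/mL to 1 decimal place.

3.5 μg/mL

k = ln2/t½ = ln2/20 ≈ 0.034657 h⁻¹; fraction remaining f = e^(−kτ) = e^(−0.034657×17) ≈ 0.5548.
Each bolus raises the concentration by D/Vd = 662/234 ≈ 2.829 μg/mL.
Steady-state trough Cmin,ss = C₀·f/(1−f) ≈ 2.829 × 0.5548/0.4452 ≈ 3.525 μg/mL.
Trough 3.5 μg/mL vs MEC 2 μg/mL: adequate.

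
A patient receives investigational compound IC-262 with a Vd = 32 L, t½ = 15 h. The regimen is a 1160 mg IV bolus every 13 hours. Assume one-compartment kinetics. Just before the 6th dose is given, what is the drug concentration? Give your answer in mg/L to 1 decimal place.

41.8 mg/L

f = (1/2)^(τ/t½) = (1/2)^(13/15) ≈ 0.5484.
C₀ = D/Vd = 1160/32 ≈ 36.250 mg/L.
Before the 6th dose, 5 doses have been given. Superposition: Cmin = C₀·(f + f² + … + f^5).
≈ 36.250 × (0.5484 + 0.3007 + 0.1649 + 0.0904 + 0.0496) ≈ 36.250 × 1.1540 ≈ 41.832 mg/L.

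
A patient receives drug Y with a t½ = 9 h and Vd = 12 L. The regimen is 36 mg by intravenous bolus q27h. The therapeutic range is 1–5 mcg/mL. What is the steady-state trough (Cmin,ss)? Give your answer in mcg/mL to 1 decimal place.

0.4 mcg/mL

The dosing interval is 3 half-lives, so f = 2^(−3) = 0.125.
At steady state, R = 1/(1 − 0.125) = 8/7.
Single-dose peak C₀ = D/Vd = 36/12 = 3 mcg/mL.
Steady-state peak Cmax,ss = C₀·R = 3 × 8/7 ≈ 3.429 mcg/mL.
Steady-state trough Cmin,ss = Cmax,ss·f ≈ 3.429 × 0.125 ≈ 0.429 mcg/mL.
Trough 0.4 mcg/mL vs MEC 1 mcg/mL: subtherapeutic.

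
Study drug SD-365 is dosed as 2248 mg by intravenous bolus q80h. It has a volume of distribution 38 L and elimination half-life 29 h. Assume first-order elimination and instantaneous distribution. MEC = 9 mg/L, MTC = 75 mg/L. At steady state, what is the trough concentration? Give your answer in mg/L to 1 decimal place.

10.3 mg/L

τ/t½ = 80/29 ≈ 2.7586, so fraction remaining f = (1/2)^(80/29) ≈ 0.1478.
Single-dose peak C₀ = D/Vd = 2248/38 ≈ 59.158 mg/L.
Steady-state trough Cmin,ss = C₀·f/(1−f) ≈ 59.158 × 0.1478/0.8522 ≈ 10.260 mg/L.
Trough 10.3 mg/L vs MEC 9 mg/L: adequate.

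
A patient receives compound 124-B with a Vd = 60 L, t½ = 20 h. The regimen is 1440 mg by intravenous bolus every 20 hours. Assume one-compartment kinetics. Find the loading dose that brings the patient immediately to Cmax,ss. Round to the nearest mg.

f = (1/2)^(20/20) ≈ 0.500000; accumulation ratio R = 1/(1−f) ≈ 2.00000.
Loading dose to hit Cmax,ss on first dose: D_load = D_maint·R ≈ 1440 × 2.00000 ≈ 2880.00 mg.

2880 mg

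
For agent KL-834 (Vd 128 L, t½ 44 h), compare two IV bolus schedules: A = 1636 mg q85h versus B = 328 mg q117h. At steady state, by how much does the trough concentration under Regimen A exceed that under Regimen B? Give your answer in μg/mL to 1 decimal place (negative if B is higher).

4.1 μg/mL

Regimen A: f = (1/2)^(85/44) ≈ 0.2621; Cmin,ss = (1636/128)·f/(1−f) ≈ 4.540 μg/mL.
Regimen B: f = (1/2)^(117/44) ≈ 0.1583; Cmin,ss = (328/128)·f/(1−f) ≈ 0.482 μg/mL.
Difference ≈ 4.540 − 0.482 ≈ 4.058 μg/mL.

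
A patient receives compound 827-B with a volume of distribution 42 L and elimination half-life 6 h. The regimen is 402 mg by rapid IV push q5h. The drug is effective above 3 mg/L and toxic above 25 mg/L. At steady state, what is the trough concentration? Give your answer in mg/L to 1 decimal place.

k = ln2/t½ = ln2/6 ≈ 0.115525 h⁻¹; fraction remaining f = e^(−kτ) = e^(−0.115525×5) ≈ 0.5612.
At steady state, accumulation factor R = 1/(1 − e^(−kτ)) ≈ 2.2789.
Each bolus raises the concentration by D/Vd = 402/42 ≈ 9.571 mg/L.
Steady-state peak Cmax,ss = C₀·R ≈ 9.571 × 2.2789 ≈ 21.811 mg/L.
One interval later, Cmin,ss = Cmax,ss·e^(−kτ) ≈ 21.811 × 0.5612 ≈ 12.240 mg/L.
Trough 12.2 mg/L vs MEC 3 mg/L: adequate.

12.2 mg/L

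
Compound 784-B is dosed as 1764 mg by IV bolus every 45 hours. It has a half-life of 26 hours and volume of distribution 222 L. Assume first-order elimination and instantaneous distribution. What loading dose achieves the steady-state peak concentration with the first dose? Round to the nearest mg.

2525 mg

f = (1/2)^(45/26) ≈ 0.301291; accumulation ratio R = 1/(1−f) ≈ 1.43121.
Loading dose to hit Cmax,ss on first dose: D_load = D_maint·R ≈ 1764 × 1.43121 ≈ 2524.65 mg.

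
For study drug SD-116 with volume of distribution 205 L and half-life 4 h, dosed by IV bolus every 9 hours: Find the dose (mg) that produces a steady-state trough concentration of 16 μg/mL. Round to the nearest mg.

τ/t½ = 9/4 ≈ 2.25, so f = (1/2)^(9/4) ≈ 0.210224.
Cmin,ss = (D/Vd)·f/(1−f), so D = Cmin,ss·Vd·(1−f)/f.
D = 16 × 205 × (1−f)/f ≈ 16 × 205 × 3.75683 ≈ 12322.40 mg.

12322 mg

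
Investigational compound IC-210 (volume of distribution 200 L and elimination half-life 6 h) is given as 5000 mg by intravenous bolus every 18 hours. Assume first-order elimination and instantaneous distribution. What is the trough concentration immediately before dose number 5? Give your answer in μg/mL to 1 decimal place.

3.6 μg/mL

f = (1/2)^(τ/t½) = (1/2)^(18/6) ≈ 0.1250.
C₀ = D/Vd = 5000/200 ≈ 25.000 μg/mL.
Before the 5th dose, 4 doses have been given. Superposition: Cmin = C₀·(f + f² + … + f^4).
≈ 25.000 × (0.1250 + 0.0156 + 0.0020 + 0.0002) ≈ 25.000 × 0.1428 ≈ 3.570 μg/mL.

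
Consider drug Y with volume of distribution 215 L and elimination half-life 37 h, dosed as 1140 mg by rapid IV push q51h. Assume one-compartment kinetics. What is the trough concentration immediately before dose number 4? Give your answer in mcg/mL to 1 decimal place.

3.1 mcg/mL

f = (1/2)^(τ/t½) = (1/2)^(51/37) ≈ 0.3847.
C₀ = D/Vd = 1140/215 ≈ 5.302 mcg/mL.
Before the 4th dose, 3 doses have been given. Superposition: Cmin = C₀·(f + f² + … + f^3).
≈ 5.302 × (0.3847 + 0.1480 + 0.0569) ≈ 5.302 × 0.5896 ≈ 3.126 mcg/mL.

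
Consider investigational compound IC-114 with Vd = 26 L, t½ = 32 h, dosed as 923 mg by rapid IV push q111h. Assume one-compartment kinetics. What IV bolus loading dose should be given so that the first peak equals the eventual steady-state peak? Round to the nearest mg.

f = (1/2)^(111/32) ≈ 0.090324; accumulation ratio R = 1/(1−f) ≈ 1.09929.
Loading dose to hit Cmax,ss on first dose: D_load = D_maint·R ≈ 923 × 1.09929 ≈ 1014.64 mg.

1015 mg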